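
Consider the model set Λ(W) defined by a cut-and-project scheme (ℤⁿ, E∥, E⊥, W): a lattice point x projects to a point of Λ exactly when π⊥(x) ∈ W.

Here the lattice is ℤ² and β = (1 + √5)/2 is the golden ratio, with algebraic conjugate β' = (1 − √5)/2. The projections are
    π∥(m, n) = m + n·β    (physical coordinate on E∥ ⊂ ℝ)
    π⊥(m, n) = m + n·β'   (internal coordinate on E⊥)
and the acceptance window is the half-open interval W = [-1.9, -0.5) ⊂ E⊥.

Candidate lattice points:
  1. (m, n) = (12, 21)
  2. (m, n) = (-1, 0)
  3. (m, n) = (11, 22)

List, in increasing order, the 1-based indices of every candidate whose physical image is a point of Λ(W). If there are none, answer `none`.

1, 2

Numerically β ≈ 1.6180 and β' = −1/β ≈ -0.6180.
#1 (12,21): internal coord 12 + (21)·β' = -0.9787; -0.9787 ∈ [-1.9, -0.5) → IN Λ
#2 (-1,0): internal coord -1 + (0)·β' = -1.0000; -1.0000 ∈ [-1.9, -0.5) → IN Λ
#3 (11,22): internal coord 11 + (22)·β' = -2.5967; -2.5967 ∉ [-1.9, -0.5) → out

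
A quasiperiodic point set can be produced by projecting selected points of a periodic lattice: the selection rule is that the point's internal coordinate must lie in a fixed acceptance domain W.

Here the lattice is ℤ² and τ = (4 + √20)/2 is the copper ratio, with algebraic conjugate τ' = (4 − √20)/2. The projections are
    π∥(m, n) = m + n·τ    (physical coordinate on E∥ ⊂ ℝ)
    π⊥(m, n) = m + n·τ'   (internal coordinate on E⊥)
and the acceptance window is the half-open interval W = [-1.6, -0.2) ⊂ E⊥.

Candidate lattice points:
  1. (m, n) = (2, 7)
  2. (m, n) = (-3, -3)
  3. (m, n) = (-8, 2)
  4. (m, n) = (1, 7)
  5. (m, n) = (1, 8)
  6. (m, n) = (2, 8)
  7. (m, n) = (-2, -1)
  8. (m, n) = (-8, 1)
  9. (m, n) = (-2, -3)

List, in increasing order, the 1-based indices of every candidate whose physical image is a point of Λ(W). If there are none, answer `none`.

4, 5, 9

τ' = (4−√20)/2 ≈ -0.2361.
#1 (2,7): internal coord 2 + (7)·τ' = +0.3475; +0.3475 ∉ [-1.6, -0.2) → out
#2 (-3,-3): internal coord -3 + (-3)·τ' = -2.2918; -2.2918 ∉ [-1.6, -0.2) → out
#3 (-8,2): internal coord -8 + (2)·τ' = -8.4721; -8.4721 ∉ [-1.6, -0.2) → out
#4 (1,7): internal coord 1 + (7)·τ' = -0.6525; -0.6525 ∈ [-1.6, -0.2) → IN Λ
#5 (1,8): internal coord 1 + (8)·τ' = -0.8885; -0.8885 ∈ [-1.6, -0.2) → IN Λ
#6 (2,8): internal coord 2 + (8)·τ' = +0.1115; +0.1115 ∉ [-1.6, -0.2) → out
#7 (-2,-1): internal coord -2 + (-1)·τ' = -1.7639; -1.7639 ∉ [-1.6, -0.2) → out
#8 (-8,1): internal coord -8 + (1)·τ' = -8.2361; -8.2361 ∉ [-1.6, -0.2) → out
#9 (-2,-3): internal coord -2 + (-3)·τ' = -1.2918; -1.2918 ∈ [-1.6, -0.2) → IN Λ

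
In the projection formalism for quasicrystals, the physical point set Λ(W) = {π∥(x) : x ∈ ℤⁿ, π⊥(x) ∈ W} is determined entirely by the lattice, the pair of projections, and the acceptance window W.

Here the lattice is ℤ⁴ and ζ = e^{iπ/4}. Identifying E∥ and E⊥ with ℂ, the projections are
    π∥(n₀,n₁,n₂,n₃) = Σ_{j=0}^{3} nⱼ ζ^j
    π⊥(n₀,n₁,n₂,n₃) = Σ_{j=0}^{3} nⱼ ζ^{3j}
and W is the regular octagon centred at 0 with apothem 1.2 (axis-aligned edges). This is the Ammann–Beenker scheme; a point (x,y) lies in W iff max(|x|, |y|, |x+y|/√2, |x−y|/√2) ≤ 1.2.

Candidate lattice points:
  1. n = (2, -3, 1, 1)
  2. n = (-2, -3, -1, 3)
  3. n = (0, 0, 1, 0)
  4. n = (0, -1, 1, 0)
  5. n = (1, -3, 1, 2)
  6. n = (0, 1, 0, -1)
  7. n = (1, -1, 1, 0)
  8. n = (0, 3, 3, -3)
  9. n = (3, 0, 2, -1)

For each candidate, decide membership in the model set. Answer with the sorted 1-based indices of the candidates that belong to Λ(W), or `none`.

π⊥(n) = n₀ + n₁ζ³ + n₂ζ⁶ + n₃ζ⁹ where ζ = e^{iπ/4}.
candidate 1: n = (2, -3, 1, 1) → π⊥ ≈ (+4.828427, -2.414214); max(|x|,|y|,|x±y|/√2) = 5.121320 > 1.2 ⇒ ∉ W
candidate 2: n = (-2, -3, -1, 3) → π⊥ ≈ (+2.242641, +1.000000); max(|x|,|y|,|x±y|/√2) = 2.292893 > 1.2 ⇒ ∉ W
candidate 3: n = (0, 0, 1, 0) → π⊥ ≈ (+0.000000, -1.000000); max(|x|,|y|,|x±y|/√2) = 1.000000 ≤ 1.2 ⇒ ∈ W
candidate 4: n = (0, -1, 1, 0) → π⊥ ≈ (+0.707107, -1.707107); max(|x|,|y|,|x±y|/√2) = 1.707107 > 1.2 ⇒ ∉ W
candidate 5: n = (1, -3, 1, 2) → π⊥ ≈ (+4.535534, -1.707107); max(|x|,|y|,|x±y|/√2) = 4.535534 > 1.2 ⇒ ∉ W
candidate 6: n = (0, 1, 0, -1) → π⊥ ≈ (-1.414214, +0.000000); max(|x|,|y|,|x±y|/√2) = 1.414214 > 1.2 ⇒ ∉ W
candidate 7: n = (1, -1, 1, 0) → π⊥ ≈ (+1.707107, -1.707107); max(|x|,|y|,|x±y|/√2) = 2.414214 > 1.2 ⇒ ∉ W
candidate 8: n = (0, 3, 3, -3) → π⊥ ≈ (-4.242641, -3.000000); max(|x|,|y|,|x±y|/√2) = 5.121320 > 1.2 ⇒ ∉ W
candidate 9: n = (3, 0, 2, -1) → π⊥ ≈ (+2.292893, -2.707107); max(|x|,|y|,|x±y|/√2) = 3.535534 > 1.2 ⇒ ∉ W

3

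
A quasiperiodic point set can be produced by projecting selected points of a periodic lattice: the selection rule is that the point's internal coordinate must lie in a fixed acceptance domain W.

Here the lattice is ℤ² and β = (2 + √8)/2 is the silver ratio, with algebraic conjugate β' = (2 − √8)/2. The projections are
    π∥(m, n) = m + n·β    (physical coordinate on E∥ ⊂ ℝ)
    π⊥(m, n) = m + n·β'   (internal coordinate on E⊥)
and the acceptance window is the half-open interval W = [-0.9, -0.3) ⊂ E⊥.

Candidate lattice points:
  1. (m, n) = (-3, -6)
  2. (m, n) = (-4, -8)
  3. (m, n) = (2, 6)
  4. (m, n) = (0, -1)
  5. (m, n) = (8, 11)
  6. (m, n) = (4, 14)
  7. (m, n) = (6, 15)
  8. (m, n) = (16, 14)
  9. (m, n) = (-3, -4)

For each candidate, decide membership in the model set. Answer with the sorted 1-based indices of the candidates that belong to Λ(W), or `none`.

1, 2, 3

β' = (2−√8)/2 ≈ -0.41421.
candidate 1: (m,n)=(-3,-6) → π∥ = -3-6·β ≈ -17.48528, π⊥ = -3-6·β' ≈ -0.51472 ∈ [-0.9, -0.3) ⇒ IN Λ
candidate 2: (m,n)=(-4,-8) → π∥ = -4-8·β ≈ -23.31371, π⊥ = -4-8·β' ≈ -0.68629 ∈ [-0.9, -0.3) ⇒ IN Λ
candidate 3: (m,n)=(2,6) → π∥ = 2+6·β ≈ 16.48528, π⊥ = 2+6·β' ≈ -0.48528 ∈ [-0.9, -0.3) ⇒ IN Λ
candidate 4: (m,n)=(0,-1) → π∥ = 0-1·β ≈ -2.41421, π⊥ = 0-1·β' ≈ 0.41421 ∉ [-0.9, -0.3) ⇒ out
candidate 5: (m,n)=(8,11) → π∥ = 8+11·β ≈ 34.55635, π⊥ = 8+11·β' ≈ 3.44365 ∉ [-0.9, -0.3) ⇒ out
candidate 6: (m,n)=(4,14) → π∥ = 4+14·β ≈ 37.79899, π⊥ = 4+14·β' ≈ -1.79899 ∉ [-0.9, -0.3) ⇒ out
candidate 7: (m,n)=(6,15) → π∥ = 6+15·β ≈ 42.21320, π⊥ = 6+15·β' ≈ -0.21320 ∉ [-0.9, -0.3) ⇒ out
candidate 8: (m,n)=(16,14) → π∥ = 16+14·β ≈ 49.79899, π⊥ = 16+14·β' ≈ 10.20101 ∉ [-0.9, -0.3) ⇒ out
candidate 9: (m,n)=(-3,-4) → π∥ = -3-4·β ≈ -12.65685, π⊥ = -3-4·β' ≈ -1.34315 ∉ [-0.9, -0.3) ⇒ out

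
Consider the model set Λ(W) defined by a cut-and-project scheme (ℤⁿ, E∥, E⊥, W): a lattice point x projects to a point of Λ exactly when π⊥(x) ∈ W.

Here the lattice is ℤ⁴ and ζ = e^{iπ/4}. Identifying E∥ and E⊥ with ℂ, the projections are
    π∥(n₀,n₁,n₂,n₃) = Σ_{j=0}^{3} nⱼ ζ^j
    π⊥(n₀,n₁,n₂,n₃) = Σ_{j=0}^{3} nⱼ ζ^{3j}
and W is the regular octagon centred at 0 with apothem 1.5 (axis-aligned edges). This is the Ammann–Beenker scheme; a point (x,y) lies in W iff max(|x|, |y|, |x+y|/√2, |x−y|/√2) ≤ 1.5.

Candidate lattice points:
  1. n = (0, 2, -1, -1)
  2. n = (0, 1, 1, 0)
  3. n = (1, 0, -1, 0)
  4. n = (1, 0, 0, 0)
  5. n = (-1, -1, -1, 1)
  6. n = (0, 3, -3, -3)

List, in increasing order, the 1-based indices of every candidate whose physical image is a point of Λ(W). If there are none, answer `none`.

Internal map: ζ^{3j} for j=0..3 gives (1,0), (−√2/2,√2/2), (0,−1), (√2/2,√2/2).
#1 (0, 2, -1, -1): internal (-2.121320, 1.707107); octagon support 2.707107 vs apothem 1.5 → ∉ W
#2 (0, 1, 1, 0): internal (-0.707107, -0.292893); octagon support 0.707107 vs apothem 1.5 → ∈ W
#3 (1, 0, -1, 0): internal (1.000000, 1.000000); octagon support 1.414214 vs apothem 1.5 → ∈ W
#4 (1, 0, 0, 0): internal (1.000000, 0.000000); octagon support 1.000000 vs apothem 1.5 → ∈ W
#5 (-1, -1, -1, 1): internal (0.414214, 1.000000); octagon support 1.000000 vs apothem 1.5 → ∈ W
#6 (0, 3, -3, -3): internal (-4.242641, 3.000000); octagon support 5.121320 vs apothem 1.5 → ∉ W

2, 3, 4, 5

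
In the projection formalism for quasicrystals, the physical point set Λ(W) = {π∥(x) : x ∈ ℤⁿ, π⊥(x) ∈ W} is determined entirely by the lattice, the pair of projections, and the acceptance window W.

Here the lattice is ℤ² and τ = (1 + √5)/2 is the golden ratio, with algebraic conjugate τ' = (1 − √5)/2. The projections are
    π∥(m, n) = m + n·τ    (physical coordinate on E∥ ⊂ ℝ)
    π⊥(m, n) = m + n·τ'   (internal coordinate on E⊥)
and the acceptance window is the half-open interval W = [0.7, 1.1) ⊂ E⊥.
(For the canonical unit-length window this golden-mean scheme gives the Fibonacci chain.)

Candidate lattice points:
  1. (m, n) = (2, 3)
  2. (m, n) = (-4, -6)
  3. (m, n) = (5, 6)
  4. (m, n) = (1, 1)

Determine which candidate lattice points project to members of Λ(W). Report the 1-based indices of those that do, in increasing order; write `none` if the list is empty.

Compute τ' = (1−√5)/2 = -0.618034, so π⊥(m,n) = m -0.618034·n.
[1] lift (2,3): star map gives 0.145898; window check 0.7 ≤ 0.145898 < 1.1 is false → out
[2] lift (-4,-6): star map gives -0.291796; window check 0.7 ≤ -0.291796 < 1.1 is false → out
[3] lift (5,6): star map gives 1.291796; window check 0.7 ≤ 1.291796 < 1.1 is false → out
[4] lift (1,1): star map gives 0.381966; window check 0.7 ≤ 0.381966 < 1.1 is false → out

none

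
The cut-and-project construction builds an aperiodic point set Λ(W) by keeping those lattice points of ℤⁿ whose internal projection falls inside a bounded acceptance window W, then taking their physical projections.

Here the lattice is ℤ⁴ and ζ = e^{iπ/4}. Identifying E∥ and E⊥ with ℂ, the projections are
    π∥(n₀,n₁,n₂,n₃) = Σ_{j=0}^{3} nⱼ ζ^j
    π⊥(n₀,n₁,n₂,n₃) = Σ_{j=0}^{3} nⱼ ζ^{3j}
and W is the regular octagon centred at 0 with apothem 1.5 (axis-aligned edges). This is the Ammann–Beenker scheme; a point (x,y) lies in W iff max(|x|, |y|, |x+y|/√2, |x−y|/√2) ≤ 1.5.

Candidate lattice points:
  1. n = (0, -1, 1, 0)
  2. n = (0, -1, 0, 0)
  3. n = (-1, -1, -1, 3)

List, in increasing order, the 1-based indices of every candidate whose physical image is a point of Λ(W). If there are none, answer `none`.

With ζ = e^{iπ/4} the internal vectors are ζ^0,ζ^3,ζ^6,ζ^9.
#1 (0, -1, 1, 0): internal (0.70711, -1.70711); octagon support 1.70711 vs apothem 1.5 → ∉ W
#2 (0, -1, 0, 0): internal (0.70711, -0.70711); octagon support 1.00000 vs apothem 1.5 → ∈ W
#3 (-1, -1, -1, 3): internal (1.82843, 2.41421); octagon support 3.00000 vs apothem 1.5 → ∉ W

2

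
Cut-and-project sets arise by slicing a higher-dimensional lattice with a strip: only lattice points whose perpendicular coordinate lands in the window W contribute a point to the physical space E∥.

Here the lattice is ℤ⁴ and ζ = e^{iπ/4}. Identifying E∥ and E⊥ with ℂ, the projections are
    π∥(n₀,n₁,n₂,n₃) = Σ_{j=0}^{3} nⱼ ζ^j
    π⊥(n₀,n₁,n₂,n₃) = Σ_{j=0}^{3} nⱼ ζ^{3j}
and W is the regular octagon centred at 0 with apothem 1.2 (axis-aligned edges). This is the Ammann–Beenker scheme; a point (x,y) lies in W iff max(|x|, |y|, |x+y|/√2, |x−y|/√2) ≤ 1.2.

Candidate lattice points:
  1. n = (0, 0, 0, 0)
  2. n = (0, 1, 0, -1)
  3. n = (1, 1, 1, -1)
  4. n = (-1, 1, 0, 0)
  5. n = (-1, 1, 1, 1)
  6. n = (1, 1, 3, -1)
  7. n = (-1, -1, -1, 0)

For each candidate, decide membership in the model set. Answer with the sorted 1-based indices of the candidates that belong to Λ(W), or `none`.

1, 3, 5, 7

With ζ = e^{iπ/4} the internal vectors are ζ^0,ζ^3,ζ^6,ζ^9.
#1 (0, 0, 0, 0): internal (0.0000, 0.0000); octagon support 0.0000 vs apothem 1.2 → ∈ W
#2 (0, 1, 0, -1): internal (-1.4142, 0.0000); octagon support 1.4142 vs apothem 1.2 → ∉ W
#3 (1, 1, 1, -1): internal (-0.4142, -1.0000); octagon support 1.0000 vs apothem 1.2 → ∈ W
#4 (-1, 1, 0, 0): internal (-1.7071, 0.7071); octagon support 1.7071 vs apothem 1.2 → ∉ W
#5 (-1, 1, 1, 1): internal (-1.0000, 0.4142); octagon support 1.0000 vs apothem 1.2 → ∈ W
#6 (1, 1, 3, -1): internal (-0.4142, -3.0000); octagon support 3.0000 vs apothem 1.2 → ∉ W
#7 (-1, -1, -1, 0): internal (-0.2929, 0.2929); octagon support 0.4142 vs apothem 1.2 → ∈ W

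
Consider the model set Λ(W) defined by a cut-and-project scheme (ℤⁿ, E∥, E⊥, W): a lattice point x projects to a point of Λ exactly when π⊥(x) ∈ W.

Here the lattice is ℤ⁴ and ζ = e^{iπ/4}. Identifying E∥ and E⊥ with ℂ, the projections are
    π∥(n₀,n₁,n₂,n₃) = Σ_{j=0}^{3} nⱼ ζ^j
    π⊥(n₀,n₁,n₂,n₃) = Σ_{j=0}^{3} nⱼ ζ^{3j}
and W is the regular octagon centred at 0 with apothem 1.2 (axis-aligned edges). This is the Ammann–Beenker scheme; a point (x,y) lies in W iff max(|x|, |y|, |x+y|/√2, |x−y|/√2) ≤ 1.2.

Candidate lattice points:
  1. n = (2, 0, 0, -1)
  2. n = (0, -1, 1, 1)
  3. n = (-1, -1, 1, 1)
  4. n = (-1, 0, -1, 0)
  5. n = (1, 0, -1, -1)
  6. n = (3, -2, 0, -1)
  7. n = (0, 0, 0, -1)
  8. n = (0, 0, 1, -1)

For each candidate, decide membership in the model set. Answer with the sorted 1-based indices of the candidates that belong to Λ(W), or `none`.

With ζ = e^{iπ/4} the internal vectors are ζ^0,ζ^3,ζ^6,ζ^9.
#1 (2, 0, 0, -1): internal (1.2929, -0.7071); octagon support 1.4142 vs apothem 1.2 → ∉ W
#2 (0, -1, 1, 1): internal (1.4142, -1.0000); octagon support 1.7071 vs apothem 1.2 → ∉ W
#3 (-1, -1, 1, 1): internal (0.4142, -1.0000); octagon support 1.0000 vs apothem 1.2 → ∈ W
#4 (-1, 0, -1, 0): internal (-1.0000, 1.0000); octagon support 1.4142 vs apothem 1.2 → ∉ W
#5 (1, 0, -1, -1): internal (0.2929, 0.2929); octagon support 0.4142 vs apothem 1.2 → ∈ W
#6 (3, -2, 0, -1): internal (3.7071, -2.1213); octagon support 4.1213 vs apothem 1.2 → ∉ W
#7 (0, 0, 0, -1): internal (-0.7071, -0.7071); octagon support 1.0000 vs apothem 1.2 → ∈ W
#8 (0, 0, 1, -1): internal (-0.7071, -1.7071); octagon support 1.7071 vs apothem 1.2 → ∉ W

3, 5, 7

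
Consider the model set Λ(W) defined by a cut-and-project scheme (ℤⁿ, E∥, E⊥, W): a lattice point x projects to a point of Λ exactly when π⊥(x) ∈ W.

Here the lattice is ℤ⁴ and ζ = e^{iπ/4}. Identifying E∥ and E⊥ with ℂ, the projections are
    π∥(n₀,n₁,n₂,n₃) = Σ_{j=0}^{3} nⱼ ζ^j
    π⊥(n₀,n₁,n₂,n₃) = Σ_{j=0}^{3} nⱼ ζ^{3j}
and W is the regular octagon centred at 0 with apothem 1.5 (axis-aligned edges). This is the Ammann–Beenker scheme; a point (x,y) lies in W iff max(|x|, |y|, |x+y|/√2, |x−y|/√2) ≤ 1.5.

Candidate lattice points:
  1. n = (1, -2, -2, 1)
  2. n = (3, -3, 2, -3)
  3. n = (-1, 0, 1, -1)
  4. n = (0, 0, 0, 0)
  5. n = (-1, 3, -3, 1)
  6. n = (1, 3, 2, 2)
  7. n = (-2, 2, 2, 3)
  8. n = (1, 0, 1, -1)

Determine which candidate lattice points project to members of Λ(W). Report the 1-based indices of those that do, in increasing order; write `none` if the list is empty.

4

With ζ = e^{iπ/4} the internal vectors are ζ^0,ζ^3,ζ^6,ζ^9.
candidate 1: n = (1, -2, -2, 1) → π⊥ ≈ (+3.1213, +1.2929); max(|x|,|y|,|x±y|/√2) = 3.1213 > 1.5 ⇒ ∉ W
candidate 2: n = (3, -3, 2, -3) → π⊥ ≈ (+3.0000, -6.2426); max(|x|,|y|,|x±y|/√2) = 6.5355 > 1.5 ⇒ ∉ W
candidate 3: n = (-1, 0, 1, -1) → π⊥ ≈ (-1.7071, -1.7071); max(|x|,|y|,|x±y|/√2) = 2.4142 > 1.5 ⇒ ∉ W
candidate 4: n = (0, 0, 0, 0) → π⊥ ≈ (+0.0000, +0.0000); max(|x|,|y|,|x±y|/√2) = 0.0000 ≤ 1.5 ⇒ ∈ W
candidate 5: n = (-1, 3, -3, 1) → π⊥ ≈ (-2.4142, +5.8284); max(|x|,|y|,|x±y|/√2) = 5.8284 > 1.5 ⇒ ∉ W
candidate 6: n = (1, 3, 2, 2) → π⊥ ≈ (+0.2929, +1.5355); max(|x|,|y|,|x±y|/√2) = 1.5355 > 1.5 ⇒ ∉ W
candidate 7: n = (-2, 2, 2, 3) → π⊥ ≈ (-1.2929, +1.5355); max(|x|,|y|,|x±y|/√2) = 2.0000 > 1.5 ⇒ ∉ W
candidate 8: n = (1, 0, 1, -1) → π⊥ ≈ (+0.2929, -1.7071); max(|x|,|y|,|x±y|/√2) = 1.7071 > 1.5 ⇒ ∉ W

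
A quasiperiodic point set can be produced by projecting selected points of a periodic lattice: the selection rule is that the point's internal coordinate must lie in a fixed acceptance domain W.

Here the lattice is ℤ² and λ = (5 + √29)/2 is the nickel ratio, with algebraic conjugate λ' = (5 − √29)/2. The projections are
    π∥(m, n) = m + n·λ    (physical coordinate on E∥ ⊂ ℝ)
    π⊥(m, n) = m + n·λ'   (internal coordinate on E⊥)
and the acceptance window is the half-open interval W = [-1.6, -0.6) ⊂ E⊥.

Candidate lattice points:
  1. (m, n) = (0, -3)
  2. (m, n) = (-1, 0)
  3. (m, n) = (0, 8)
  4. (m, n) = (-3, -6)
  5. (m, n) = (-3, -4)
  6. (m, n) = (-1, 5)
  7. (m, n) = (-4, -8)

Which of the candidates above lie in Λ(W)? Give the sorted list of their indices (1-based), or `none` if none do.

2, 3

Numerically λ ≈ 5.192582 and λ' = −1/λ ≈ -0.192582.
[1] lift (0,-3): star map gives 0.577747; window check -1.6 ≤ 0.577747 < -0.6 is false → out
[2] lift (-1,0): star map gives -1.000000; window check -1.6 ≤ -1.000000 < -0.6 is true → IN Λ
[3] lift (0,8): star map gives -1.540659; window check -1.6 ≤ -1.540659 < -0.6 is true → IN Λ
[4] lift (-3,-6): star map gives -1.844506; window check -1.6 ≤ -1.844506 < -0.6 is false → out
[5] lift (-3,-4): star map gives -2.229670; window check -1.6 ≤ -2.229670 < -0.6 is false → out
[6] lift (-1,5): star map gives -1.962912; window check -1.6 ≤ -1.962912 < -0.6 is false → out
[7] lift (-4,-8): star map gives -2.459341; window check -1.6 ≤ -2.459341 < -0.6 is false → out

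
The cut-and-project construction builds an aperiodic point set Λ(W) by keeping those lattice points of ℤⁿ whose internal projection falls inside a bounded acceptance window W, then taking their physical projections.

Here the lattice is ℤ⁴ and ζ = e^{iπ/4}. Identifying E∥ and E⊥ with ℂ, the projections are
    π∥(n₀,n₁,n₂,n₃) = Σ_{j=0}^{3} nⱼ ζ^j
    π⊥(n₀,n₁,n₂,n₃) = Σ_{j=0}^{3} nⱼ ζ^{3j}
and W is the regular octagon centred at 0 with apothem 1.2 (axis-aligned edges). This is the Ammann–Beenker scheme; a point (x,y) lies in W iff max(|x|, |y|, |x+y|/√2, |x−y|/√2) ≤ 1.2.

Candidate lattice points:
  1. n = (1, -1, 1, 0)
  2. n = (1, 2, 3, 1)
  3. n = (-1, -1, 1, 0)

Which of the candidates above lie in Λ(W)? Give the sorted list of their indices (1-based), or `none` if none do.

π⊥(n) = n₀ + n₁ζ³ + n₂ζ⁶ + n₃ζ⁹ where ζ = e^{iπ/4}.
candidate 1: n = (1, -1, 1, 0) → π⊥ ≈ (+1.7071, -1.7071); max(|x|,|y|,|x±y|/√2) = 2.4142 > 1.2 ⇒ ∉ W
candidate 2: n = (1, 2, 3, 1) → π⊥ ≈ (+0.2929, -0.8787); max(|x|,|y|,|x±y|/√2) = 0.8787 ≤ 1.2 ⇒ ∈ W
candidate 3: n = (-1, -1, 1, 0) → π⊥ ≈ (-0.2929, -1.7071); max(|x|,|y|,|x±y|/√2) = 1.7071 > 1.2 ⇒ ∉ W

2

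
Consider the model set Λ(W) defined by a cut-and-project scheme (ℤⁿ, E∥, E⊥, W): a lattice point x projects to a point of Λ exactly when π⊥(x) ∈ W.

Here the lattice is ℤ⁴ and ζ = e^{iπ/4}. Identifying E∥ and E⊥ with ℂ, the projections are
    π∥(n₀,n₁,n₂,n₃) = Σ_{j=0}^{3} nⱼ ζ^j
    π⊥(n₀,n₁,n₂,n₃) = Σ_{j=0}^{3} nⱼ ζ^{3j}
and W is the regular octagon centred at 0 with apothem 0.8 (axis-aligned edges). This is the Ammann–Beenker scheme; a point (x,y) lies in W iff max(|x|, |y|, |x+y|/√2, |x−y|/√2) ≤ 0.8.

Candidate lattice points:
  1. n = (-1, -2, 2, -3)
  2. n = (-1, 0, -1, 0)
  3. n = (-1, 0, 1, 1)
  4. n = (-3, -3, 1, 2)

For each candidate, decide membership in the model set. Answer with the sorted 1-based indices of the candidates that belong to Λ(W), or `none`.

3

Internal map: ζ^{3j} for j=0..3 gives (1,0), (−√2/2,√2/2), (0,−1), (√2/2,√2/2).
#1 (-1, -2, 2, -3): internal (-1.707107, -5.535534); octagon support 5.535534 vs apothem 0.8 → ∉ W
#2 (-1, 0, -1, 0): internal (-1.000000, 1.000000); octagon support 1.414214 vs apothem 0.8 → ∉ W
#3 (-1, 0, 1, 1): internal (-0.292893, -0.292893); octagon support 0.414214 vs apothem 0.8 → ∈ W
#4 (-3, -3, 1, 2): internal (0.535534, -1.707107); octagon support 1.707107 vs apothem 0.8 → ∉ W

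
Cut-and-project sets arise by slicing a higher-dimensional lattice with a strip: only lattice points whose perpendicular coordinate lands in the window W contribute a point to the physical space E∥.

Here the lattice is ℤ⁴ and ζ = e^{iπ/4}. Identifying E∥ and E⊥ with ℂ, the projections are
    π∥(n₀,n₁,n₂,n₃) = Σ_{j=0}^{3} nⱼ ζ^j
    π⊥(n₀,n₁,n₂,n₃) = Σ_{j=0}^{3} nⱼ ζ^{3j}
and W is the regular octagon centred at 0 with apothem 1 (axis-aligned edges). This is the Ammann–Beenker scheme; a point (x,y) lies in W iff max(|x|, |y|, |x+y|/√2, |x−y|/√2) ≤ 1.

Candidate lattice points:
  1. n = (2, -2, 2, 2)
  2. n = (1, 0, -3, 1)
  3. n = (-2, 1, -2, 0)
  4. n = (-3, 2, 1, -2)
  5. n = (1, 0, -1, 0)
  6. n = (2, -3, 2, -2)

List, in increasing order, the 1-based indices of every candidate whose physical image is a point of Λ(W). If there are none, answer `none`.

none

Internal map: ζ^{3j} for j=0..3 gives (1,0), (−√2/2,√2/2), (0,−1), (√2/2,√2/2).
#1 (2, -2, 2, 2): internal (4.82843, -2.00000); octagon support 4.82843 vs apothem 1 → ∉ W
#2 (1, 0, -3, 1): internal (1.70711, 3.70711); octagon support 3.82843 vs apothem 1 → ∉ W
#3 (-2, 1, -2, 0): internal (-2.70711, 2.70711); octagon support 3.82843 vs apothem 1 → ∉ W
#4 (-3, 2, 1, -2): internal (-5.82843, -1.00000); octagon support 5.82843 vs apothem 1 → ∉ W
#5 (1, 0, -1, 0): internal (1.00000, 1.00000); octagon support 1.41421 vs apothem 1 → ∉ W
#6 (2, -3, 2, -2): internal (2.70711, -5.53553); octagon support 5.82843 vs apothem 1 → ∉ W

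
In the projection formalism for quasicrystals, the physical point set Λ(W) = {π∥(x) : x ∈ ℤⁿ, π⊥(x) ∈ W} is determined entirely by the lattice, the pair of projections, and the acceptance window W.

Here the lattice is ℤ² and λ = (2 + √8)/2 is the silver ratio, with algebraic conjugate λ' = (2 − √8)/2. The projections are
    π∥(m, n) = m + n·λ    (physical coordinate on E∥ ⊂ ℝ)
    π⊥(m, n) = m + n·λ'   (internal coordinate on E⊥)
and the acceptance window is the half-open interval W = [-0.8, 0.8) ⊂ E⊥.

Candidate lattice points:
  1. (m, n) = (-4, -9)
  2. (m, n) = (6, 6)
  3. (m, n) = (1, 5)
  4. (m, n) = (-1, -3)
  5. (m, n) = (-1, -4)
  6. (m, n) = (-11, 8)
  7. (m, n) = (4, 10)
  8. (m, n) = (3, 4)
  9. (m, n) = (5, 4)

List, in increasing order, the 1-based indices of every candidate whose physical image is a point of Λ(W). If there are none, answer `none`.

1, 4, 5, 7

Numerically λ ≈ 2.4142 and λ' = −1/λ ≈ -0.4142.
candidate 1: (m,n)=(-4,-9) → π∥ = -4-9·λ ≈ -25.7279, π⊥ = -4-9·λ' ≈ -0.2721 ∈ [-0.8, 0.8) ⇒ IN Λ
candidate 2: (m,n)=(6,6) → π∥ = 6+6·λ ≈ 20.4853, π⊥ = 6+6·λ' ≈ 3.5147 ∉ [-0.8, 0.8) ⇒ out
candidate 3: (m,n)=(1,5) → π∥ = 1+5·λ ≈ 13.0711, π⊥ = 1+5·λ' ≈ -1.0711 ∉ [-0.8, 0.8) ⇒ out
candidate 4: (m,n)=(-1,-3) → π∥ = -1-3·λ ≈ -8.2426, π⊥ = -1-3·λ' ≈ 0.2426 ∈ [-0.8, 0.8) ⇒ IN Λ
candidate 5: (m,n)=(-1,-4) → π∥ = -1-4·λ ≈ -10.6569, π⊥ = -1-4·λ' ≈ 0.6569 ∈ [-0.8, 0.8) ⇒ IN Λ
candidate 6: (m,n)=(-11,8) → π∥ = -11+8·λ ≈ 8.3137, π⊥ = -11+8·λ' ≈ -14.3137 ∉ [-0.8, 0.8) ⇒ out
candidate 7: (m,n)=(4,10) → π∥ = 4+10·λ ≈ 28.1421, π⊥ = 4+10·λ' ≈ -0.1421 ∈ [-0.8, 0.8) ⇒ IN Λ
candidate 8: (m,n)=(3,4) → π∥ = 3+4·λ ≈ 12.6569, π⊥ = 3+4·λ' ≈ 1.3431 ∉ [-0.8, 0.8) ⇒ out
candidate 9: (m,n)=(5,4) → π∥ = 5+4·λ ≈ 14.6569, π⊥ = 5+4·λ' ≈ 3.3431 ∉ [-0.8, 0.8) ⇒ out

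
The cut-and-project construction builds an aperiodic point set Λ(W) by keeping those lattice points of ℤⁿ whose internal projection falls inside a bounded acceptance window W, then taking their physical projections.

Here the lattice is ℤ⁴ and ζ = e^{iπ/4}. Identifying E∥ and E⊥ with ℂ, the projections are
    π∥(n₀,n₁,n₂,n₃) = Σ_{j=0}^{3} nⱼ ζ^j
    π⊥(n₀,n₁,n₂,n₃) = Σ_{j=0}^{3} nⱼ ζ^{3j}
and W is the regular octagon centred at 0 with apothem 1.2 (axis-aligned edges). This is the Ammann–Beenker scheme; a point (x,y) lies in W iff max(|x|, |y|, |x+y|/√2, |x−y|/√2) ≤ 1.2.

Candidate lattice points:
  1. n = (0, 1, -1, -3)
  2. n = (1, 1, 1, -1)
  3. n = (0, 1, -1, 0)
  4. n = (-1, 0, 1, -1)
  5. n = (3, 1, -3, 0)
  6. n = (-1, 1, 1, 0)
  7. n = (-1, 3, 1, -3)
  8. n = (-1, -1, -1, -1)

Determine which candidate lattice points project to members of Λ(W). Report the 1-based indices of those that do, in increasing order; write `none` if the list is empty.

2, 8

π⊥(n) = n₀ + n₁ζ³ + n₂ζ⁶ + n₃ζ⁹ where ζ = e^{iπ/4}.
#1 (0, 1, -1, -3): internal (-2.82843, -0.41421); octagon support 2.82843 vs apothem 1.2 → ∉ W
#2 (1, 1, 1, -1): internal (-0.41421, -1.00000); octagon support 1.00000 vs apothem 1.2 → ∈ W
#3 (0, 1, -1, 0): internal (-0.70711, 1.70711); octagon support 1.70711 vs apothem 1.2 → ∉ W
#4 (-1, 0, 1, -1): internal (-1.70711, -1.70711); octagon support 2.41421 vs apothem 1.2 → ∉ W
#5 (3, 1, -3, 0): internal (2.29289, 3.70711); octagon support 4.24264 vs apothem 1.2 → ∉ W
#6 (-1, 1, 1, 0): internal (-1.70711, -0.29289); octagon support 1.70711 vs apothem 1.2 → ∉ W
#7 (-1, 3, 1, -3): internal (-5.24264, -1.00000); octagon support 5.24264 vs apothem 1.2 → ∉ W
#8 (-1, -1, -1, -1): internal (-1.00000, -0.41421); octagon support 1.00000 vs apothem 1.2 → ∈ W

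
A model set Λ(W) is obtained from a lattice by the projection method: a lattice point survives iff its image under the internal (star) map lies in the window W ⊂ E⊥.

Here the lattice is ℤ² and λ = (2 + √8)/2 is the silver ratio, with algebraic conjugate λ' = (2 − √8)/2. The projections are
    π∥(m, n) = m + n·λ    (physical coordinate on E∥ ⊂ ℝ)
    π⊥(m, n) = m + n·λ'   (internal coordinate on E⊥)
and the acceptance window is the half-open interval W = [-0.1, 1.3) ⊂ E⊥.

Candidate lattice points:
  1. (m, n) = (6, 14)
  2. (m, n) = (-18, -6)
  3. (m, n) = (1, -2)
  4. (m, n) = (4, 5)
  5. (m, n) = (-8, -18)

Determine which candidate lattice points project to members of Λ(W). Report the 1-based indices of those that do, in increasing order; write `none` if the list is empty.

Numerically λ ≈ 2.41421 and λ' = −1/λ ≈ -0.41421.
[1] lift (6,14): star map gives 0.20101; window check -0.1 ≤ 0.20101 < 1.3 is true → IN Λ
[2] lift (-18,-6): star map gives -15.51472; window check -0.1 ≤ -15.51472 < 1.3 is false → out
[3] lift (1,-2): star map gives 1.82843; window check -0.1 ≤ 1.82843 < 1.3 is false → out
[4] lift (4,5): star map gives 1.92893; window check -0.1 ≤ 1.92893 < 1.3 is false → out
[5] lift (-8,-18): star map gives -0.54416; window check -0.1 ≤ -0.54416 < 1.3 is false → out

1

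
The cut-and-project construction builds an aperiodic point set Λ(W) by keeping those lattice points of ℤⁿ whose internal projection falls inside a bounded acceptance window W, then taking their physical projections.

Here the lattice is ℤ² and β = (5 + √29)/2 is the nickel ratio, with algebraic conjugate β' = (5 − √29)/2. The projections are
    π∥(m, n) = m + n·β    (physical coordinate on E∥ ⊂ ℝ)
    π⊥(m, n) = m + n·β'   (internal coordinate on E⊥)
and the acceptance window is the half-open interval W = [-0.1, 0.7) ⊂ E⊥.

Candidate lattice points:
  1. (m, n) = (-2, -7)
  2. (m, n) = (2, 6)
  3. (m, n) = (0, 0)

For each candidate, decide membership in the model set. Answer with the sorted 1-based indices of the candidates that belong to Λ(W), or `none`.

3

Numerically β ≈ 5.19258 and β' = −1/β ≈ -0.19258.
[1] lift (-2,-7): star map gives -0.65192; window check -0.1 ≤ -0.65192 < 0.7 is false → out
[2] lift (2,6): star map gives 0.84451; window check -0.1 ≤ 0.84451 < 0.7 is false → out
[3] lift (0,0): star map gives 0.00000; window check -0.1 ≤ 0.00000 < 0.7 is true → IN Λ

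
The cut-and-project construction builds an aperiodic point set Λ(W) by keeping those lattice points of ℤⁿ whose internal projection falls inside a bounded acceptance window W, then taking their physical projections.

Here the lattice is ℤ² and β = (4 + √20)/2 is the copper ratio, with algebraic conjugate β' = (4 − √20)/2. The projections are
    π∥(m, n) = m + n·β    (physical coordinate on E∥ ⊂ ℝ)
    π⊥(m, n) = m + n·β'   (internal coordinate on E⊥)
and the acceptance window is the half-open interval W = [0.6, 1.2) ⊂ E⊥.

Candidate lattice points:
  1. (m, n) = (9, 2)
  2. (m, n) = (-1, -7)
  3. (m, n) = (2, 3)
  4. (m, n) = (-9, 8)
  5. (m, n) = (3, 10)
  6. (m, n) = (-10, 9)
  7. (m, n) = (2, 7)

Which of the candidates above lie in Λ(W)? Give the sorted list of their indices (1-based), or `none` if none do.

2, 5

β' = (4−√20)/2 ≈ -0.2361.
[1] lift (9,2): star map gives 8.5279; window check 0.6 ≤ 8.5279 < 1.2 is false → out
[2] lift (-1,-7): star map gives 0.6525; window check 0.6 ≤ 0.6525 < 1.2 is true → IN Λ
[3] lift (2,3): star map gives 1.2918; window check 0.6 ≤ 1.2918 < 1.2 is false → out
[4] lift (-9,8): star map gives -10.8885; window check 0.6 ≤ -10.8885 < 1.2 is false → out
[5] lift (3,10): star map gives 0.6393; window check 0.6 ≤ 0.6393 < 1.2 is true → IN Λ
[6] lift (-10,9): star map gives -12.1246; window check 0.6 ≤ -12.1246 < 1.2 is false → out
[7] lift (2,7): star map gives 0.3475; window check 0.6 ≤ 0.3475 < 1.2 is false → out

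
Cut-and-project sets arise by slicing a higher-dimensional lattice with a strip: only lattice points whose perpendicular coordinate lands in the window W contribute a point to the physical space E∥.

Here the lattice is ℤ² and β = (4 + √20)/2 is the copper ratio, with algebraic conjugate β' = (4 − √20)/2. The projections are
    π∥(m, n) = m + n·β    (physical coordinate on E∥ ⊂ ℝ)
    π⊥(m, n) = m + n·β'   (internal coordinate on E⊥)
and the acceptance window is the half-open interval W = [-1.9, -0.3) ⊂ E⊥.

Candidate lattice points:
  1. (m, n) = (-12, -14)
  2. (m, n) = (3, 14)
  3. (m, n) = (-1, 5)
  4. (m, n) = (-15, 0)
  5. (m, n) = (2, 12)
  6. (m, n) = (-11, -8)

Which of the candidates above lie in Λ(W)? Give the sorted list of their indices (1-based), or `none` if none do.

β' = (4−√20)/2 ≈ -0.2361.
[1] lift (-12,-14): star map gives -8.6950; window check -1.9 ≤ -8.6950 < -0.3 is false → out
[2] lift (3,14): star map gives -0.3050; window check -1.9 ≤ -0.3050 < -0.3 is true → IN Λ
[3] lift (-1,5): star map gives -2.1803; window check -1.9 ≤ -2.1803 < -0.3 is false → out
[4] lift (-15,0): star map gives -15.0000; window check -1.9 ≤ -15.0000 < -0.3 is false → out
[5] lift (2,12): star map gives -0.8328; window check -1.9 ≤ -0.8328 < -0.3 is true → IN Λ
[6] lift (-11,-8): star map gives -9.1115; window check -1.9 ≤ -9.1115 < -0.3 is false → out

2, 5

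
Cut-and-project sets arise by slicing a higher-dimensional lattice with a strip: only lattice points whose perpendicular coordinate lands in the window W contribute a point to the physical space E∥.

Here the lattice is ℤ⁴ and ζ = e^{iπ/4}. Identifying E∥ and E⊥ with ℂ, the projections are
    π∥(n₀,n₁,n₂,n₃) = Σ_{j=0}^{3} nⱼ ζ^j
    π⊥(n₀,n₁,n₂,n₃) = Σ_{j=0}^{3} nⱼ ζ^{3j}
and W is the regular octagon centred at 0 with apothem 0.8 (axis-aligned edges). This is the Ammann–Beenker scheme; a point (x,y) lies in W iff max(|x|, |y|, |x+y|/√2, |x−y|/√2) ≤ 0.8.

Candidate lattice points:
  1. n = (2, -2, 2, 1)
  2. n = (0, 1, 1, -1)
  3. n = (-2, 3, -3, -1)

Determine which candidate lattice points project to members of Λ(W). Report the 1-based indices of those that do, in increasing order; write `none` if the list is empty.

π⊥(n) = n₀ + n₁ζ³ + n₂ζ⁶ + n₃ζ⁹ where ζ = e^{iπ/4}.
#1 (2, -2, 2, 1): internal (4.12132, -2.70711); octagon support 4.82843 vs apothem 0.8 → ∉ W
#2 (0, 1, 1, -1): internal (-1.41421, -1.00000); octagon support 1.70711 vs apothem 0.8 → ∉ W
#3 (-2, 3, -3, -1): internal (-4.82843, 4.41421); octagon support 6.53553 vs apothem 0.8 → ∉ W

none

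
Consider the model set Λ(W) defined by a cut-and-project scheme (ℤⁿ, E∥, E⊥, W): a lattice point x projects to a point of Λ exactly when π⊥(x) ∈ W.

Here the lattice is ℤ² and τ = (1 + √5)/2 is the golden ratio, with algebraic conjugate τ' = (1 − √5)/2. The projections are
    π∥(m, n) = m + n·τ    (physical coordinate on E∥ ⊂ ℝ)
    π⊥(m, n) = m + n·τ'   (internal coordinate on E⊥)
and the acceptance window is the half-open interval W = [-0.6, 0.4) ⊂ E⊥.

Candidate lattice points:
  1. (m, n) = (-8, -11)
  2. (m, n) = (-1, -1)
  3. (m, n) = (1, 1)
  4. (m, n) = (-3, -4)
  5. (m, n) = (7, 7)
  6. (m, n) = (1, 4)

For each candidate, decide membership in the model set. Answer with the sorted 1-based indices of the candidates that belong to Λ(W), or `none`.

2, 3, 4

τ' = (1−√5)/2 ≈ -0.618034.
#1 (-8,-11): internal coord -8 + (-11)·τ' = -1.201626; -1.201626 ∉ [-0.6, 0.4) → out
#2 (-1,-1): internal coord -1 + (-1)·τ' = -0.381966; -0.381966 ∈ [-0.6, 0.4) → IN Λ
#3 (1,1): internal coord 1 + (1)·τ' = +0.381966; +0.381966 ∈ [-0.6, 0.4) → IN Λ
#4 (-3,-4): internal coord -3 + (-4)·τ' = -0.527864; -0.527864 ∈ [-0.6, 0.4) → IN Λ
#5 (7,7): internal coord 7 + (7)·τ' = +2.673762; +2.673762 ∉ [-0.6, 0.4) → out
#6 (1,4): internal coord 1 + (4)·τ' = -1.472136; -1.472136 ∉ [-0.6, 0.4) → out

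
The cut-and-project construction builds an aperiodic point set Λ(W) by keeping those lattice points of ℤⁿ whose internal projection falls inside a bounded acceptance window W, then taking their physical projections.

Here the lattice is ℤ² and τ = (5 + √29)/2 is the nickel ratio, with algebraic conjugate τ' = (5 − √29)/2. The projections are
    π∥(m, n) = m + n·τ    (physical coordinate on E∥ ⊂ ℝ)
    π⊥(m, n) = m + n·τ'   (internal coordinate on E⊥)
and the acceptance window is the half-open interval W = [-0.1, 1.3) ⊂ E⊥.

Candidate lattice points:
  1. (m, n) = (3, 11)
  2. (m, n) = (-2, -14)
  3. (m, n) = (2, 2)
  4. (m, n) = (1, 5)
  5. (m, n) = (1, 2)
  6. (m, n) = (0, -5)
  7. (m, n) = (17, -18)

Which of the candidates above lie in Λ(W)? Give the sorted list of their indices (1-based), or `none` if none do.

Compute τ' = (5−√29)/2 = -0.192582, so π⊥(m,n) = m -0.192582·n.
[1] lift (3,11): star map gives 0.881594; window check -0.1 ≤ 0.881594 < 1.3 is true → IN Λ
[2] lift (-2,-14): star map gives 0.696154; window check -0.1 ≤ 0.696154 < 1.3 is true → IN Λ
[3] lift (2,2): star map gives 1.614835; window check -0.1 ≤ 1.614835 < 1.3 is false → out
[4] lift (1,5): star map gives 0.037088; window check -0.1 ≤ 0.037088 < 1.3 is true → IN Λ
[5] lift (1,2): star map gives 0.614835; window check -0.1 ≤ 0.614835 < 1.3 is true → IN Λ
[6] lift (0,-5): star map gives 0.962912; window check -0.1 ≤ 0.962912 < 1.3 is true → IN Λ
[7] lift (17,-18): star map gives 20.466483; window check -0.1 ≤ 20.466483 < 1.3 is false → out

1, 2, 4, 5, 6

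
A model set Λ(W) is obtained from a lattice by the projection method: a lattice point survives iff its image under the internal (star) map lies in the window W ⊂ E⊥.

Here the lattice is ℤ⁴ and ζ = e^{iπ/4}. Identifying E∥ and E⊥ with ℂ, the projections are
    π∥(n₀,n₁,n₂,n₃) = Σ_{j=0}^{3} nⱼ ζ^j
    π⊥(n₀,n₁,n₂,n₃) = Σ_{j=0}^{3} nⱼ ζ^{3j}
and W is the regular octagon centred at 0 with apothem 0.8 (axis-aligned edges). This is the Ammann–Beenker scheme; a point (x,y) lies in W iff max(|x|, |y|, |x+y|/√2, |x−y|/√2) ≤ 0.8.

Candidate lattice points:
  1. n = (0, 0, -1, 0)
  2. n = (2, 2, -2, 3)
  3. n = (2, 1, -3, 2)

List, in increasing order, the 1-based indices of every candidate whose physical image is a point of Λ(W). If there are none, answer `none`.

With ζ = e^{iπ/4} the internal vectors are ζ^0,ζ^3,ζ^6,ζ^9.
candidate 1: n = (0, 0, -1, 0) → π⊥ ≈ (+0.0000, +1.0000); max(|x|,|y|,|x±y|/√2) = 1.0000 > 0.8 ⇒ ∉ W
candidate 2: n = (2, 2, -2, 3) → π⊥ ≈ (+2.7071, +5.5355); max(|x|,|y|,|x±y|/√2) = 5.8284 > 0.8 ⇒ ∉ W
candidate 3: n = (2, 1, -3, 2) → π⊥ ≈ (+2.7071, +5.1213); max(|x|,|y|,|x±y|/√2) = 5.5355 > 0.8 ⇒ ∉ W

none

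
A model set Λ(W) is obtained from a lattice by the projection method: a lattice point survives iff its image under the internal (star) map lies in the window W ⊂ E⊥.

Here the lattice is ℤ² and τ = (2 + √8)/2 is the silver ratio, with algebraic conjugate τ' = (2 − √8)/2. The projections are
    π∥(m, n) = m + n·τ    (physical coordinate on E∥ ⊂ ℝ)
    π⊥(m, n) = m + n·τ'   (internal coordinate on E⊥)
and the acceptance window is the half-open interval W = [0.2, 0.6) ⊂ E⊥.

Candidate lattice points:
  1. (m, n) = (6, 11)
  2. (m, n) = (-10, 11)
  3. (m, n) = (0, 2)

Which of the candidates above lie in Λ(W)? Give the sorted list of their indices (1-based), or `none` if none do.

none

Compute τ' = (2−√8)/2 = -0.41421, so π⊥(m,n) = m -0.41421·n.
candidate 1: (m,n)=(6,11) → π∥ = 6+11·τ ≈ 32.55635, π⊥ = 6+11·τ' ≈ 1.44365 ∉ [0.2, 0.6) ⇒ out
candidate 2: (m,n)=(-10,11) → π∥ = -10+11·τ ≈ 16.55635, π⊥ = -10+11·τ' ≈ -14.55635 ∉ [0.2, 0.6) ⇒ out
candidate 3: (m,n)=(0,2) → π∥ = 0+2·τ ≈ 4.82843, π⊥ = 0+2·τ' ≈ -0.82843 ∉ [0.2, 0.6) ⇒ out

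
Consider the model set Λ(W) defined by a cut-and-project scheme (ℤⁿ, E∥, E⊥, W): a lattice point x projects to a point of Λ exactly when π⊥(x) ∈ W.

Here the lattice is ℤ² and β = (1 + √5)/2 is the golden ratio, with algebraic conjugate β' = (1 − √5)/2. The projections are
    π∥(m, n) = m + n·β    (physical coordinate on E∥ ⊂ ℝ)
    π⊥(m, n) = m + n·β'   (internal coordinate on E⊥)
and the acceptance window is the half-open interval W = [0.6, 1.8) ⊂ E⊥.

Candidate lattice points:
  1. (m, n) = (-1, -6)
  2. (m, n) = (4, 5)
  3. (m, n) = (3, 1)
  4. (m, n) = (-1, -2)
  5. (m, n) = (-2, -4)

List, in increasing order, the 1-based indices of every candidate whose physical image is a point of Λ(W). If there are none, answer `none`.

Numerically β ≈ 1.618034 and β' = −1/β ≈ -0.618034.
candidate 1: (m,n)=(-1,-6) → π∥ = -1-6·β ≈ -10.708204, π⊥ = -1-6·β' ≈ 2.708204 ∉ [0.6, 1.8) ⇒ out
candidate 2: (m,n)=(4,5) → π∥ = 4+5·β ≈ 12.090170, π⊥ = 4+5·β' ≈ 0.909830 ∈ [0.6, 1.8) ⇒ IN Λ
candidate 3: (m,n)=(3,1) → π∥ = 3+1·β ≈ 4.618034, π⊥ = 3+1·β' ≈ 2.381966 ∉ [0.6, 1.8) ⇒ out
candidate 4: (m,n)=(-1,-2) → π∥ = -1-2·β ≈ -4.236068, π⊥ = -1-2·β' ≈ 0.236068 ∉ [0.6, 1.8) ⇒ out
candidate 5: (m,n)=(-2,-4) → π∥ = -2-4·β ≈ -8.472136, π⊥ = -2-4·β' ≈ 0.472136 ∉ [0.6, 1.8) ⇒ out

2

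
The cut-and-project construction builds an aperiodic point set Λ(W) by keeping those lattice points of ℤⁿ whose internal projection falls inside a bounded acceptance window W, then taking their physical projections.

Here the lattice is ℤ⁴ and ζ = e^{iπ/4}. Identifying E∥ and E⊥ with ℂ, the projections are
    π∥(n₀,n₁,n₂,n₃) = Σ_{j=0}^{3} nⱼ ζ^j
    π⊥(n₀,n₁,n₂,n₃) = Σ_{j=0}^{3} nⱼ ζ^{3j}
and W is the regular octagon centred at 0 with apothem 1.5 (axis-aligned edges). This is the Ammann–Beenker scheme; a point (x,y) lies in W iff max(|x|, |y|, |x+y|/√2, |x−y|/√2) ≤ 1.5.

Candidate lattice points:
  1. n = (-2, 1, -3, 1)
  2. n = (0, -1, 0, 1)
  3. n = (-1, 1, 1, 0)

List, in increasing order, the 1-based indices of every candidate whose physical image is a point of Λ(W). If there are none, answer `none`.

2

With ζ = e^{iπ/4} the internal vectors are ζ^0,ζ^3,ζ^6,ζ^9.
candidate 1: n = (-2, 1, -3, 1) → π⊥ ≈ (-2.000000, +4.414214); max(|x|,|y|,|x±y|/√2) = 4.535534 > 1.5 ⇒ ∉ W
candidate 2: n = (0, -1, 0, 1) → π⊥ ≈ (+1.414214, +0.000000); max(|x|,|y|,|x±y|/√2) = 1.414214 ≤ 1.5 ⇒ ∈ W
candidate 3: n = (-1, 1, 1, 0) → π⊥ ≈ (-1.707107, -0.292893); max(|x|,|y|,|x±y|/√2) = 1.707107 > 1.5 ⇒ ∉ W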